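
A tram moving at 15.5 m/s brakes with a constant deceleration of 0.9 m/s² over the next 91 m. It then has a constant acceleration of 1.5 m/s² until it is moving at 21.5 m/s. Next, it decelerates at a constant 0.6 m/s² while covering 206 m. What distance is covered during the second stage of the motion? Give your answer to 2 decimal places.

128.60 m

Phase 1 (decelerating): v₀ = 15.5 m/s, a = -0.9 m/s².
v² = v₀² + 2aΔx = 15.5² + 2·-0.9·91 = 76.4 → v = 8.74 m/s
t = (v − v₀)/a = (8.74 − 15.5)/-0.9 = 7.51 s

Phase 2 (accelerating): v₀ = 8.74 m/s, a = 1.5 m/s².
v = v₀ + at → t = (21.5 − 8.74) / 1.5 = 8.50 s
v² = v₀² + 2aΔx → Δx = (21.5² − 8.74²)/(2·1.5) = 129 m
Distance in phase 2 = 129 m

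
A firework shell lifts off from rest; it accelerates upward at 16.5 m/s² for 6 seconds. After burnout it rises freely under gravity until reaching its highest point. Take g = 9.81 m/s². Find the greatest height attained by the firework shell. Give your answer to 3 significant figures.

797 m

Phase 1 (powered ascent): v₀ = 0 m/s, a = 16.5 m/s².
v = v₀ + at = 0 + (16.5)(6) = 99.0 m/s
Δx = v₀t + ½at² = 0·6 + 0.5·16.5·6² = 297 m

Phase 2 (coasting upward): v₀ = 99.0 m/s, a = -9.81 m/s².
v = v₀ + at → t = (0 − 99.0) / -9.81 = 10.1 s
v² = v₀² + 2aΔx → Δx = (0² − 99.0²)/(2·-9.81) = 500 m
Maximum height = 297 + 500 = 797 m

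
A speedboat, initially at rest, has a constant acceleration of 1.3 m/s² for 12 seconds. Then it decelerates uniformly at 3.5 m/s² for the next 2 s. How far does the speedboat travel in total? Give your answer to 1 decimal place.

Phase 1 (accelerating): v₀ = 0 m/s, a = 1.3 m/s².
v = v₀ + at = 0 + (1.3)(12) = 15.6 m/s
Δx = v₀t + ½at² = 0·12 + 0.5·1.3·12² = 93.6 m

Phase 2 (decelerating): v₀ = 15.6 m/s, a = -3.5 m/s².
v = v₀ + at = 15.6 + (-3.5)(2) = 8.60 m/s
Δx = v₀t + ½at² = 15.6·2 + 0.5·-3.5·2² = 24.2 m
Total distance = 93.6 + 24.2 = 118 m

117.8 m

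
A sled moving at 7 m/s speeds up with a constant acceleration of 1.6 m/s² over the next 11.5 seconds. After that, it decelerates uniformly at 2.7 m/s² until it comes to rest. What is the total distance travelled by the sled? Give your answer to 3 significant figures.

Phase 1 (accelerating): v₀ = 7.00 m/s, a = 1.6 m/s².
v = v₀ + at = 7.00 + (1.6)(11.5) = 25.4 m/s
Δx = v₀t + ½at² = 7.00·11.5 + 0.5·1.6·11.5² = 186 m

Phase 2 (decelerating): v₀ = 25.4 m/s, a = -2.7 m/s².
v = v₀ + at → t = (0 − 25.4) / -2.7 = 9.41 s
v² = v₀² + 2aΔx → Δx = (0² − 25.4²)/(2·-2.7) = 119 m
Total distance = 186 + 119 = 306 m

306 m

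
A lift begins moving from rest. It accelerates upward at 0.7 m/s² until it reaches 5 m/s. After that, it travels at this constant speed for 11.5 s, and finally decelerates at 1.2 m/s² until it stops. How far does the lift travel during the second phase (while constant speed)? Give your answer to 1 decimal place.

57.5 m

Phase 1 (accelerating): v₀ = 0 m/s, a = 0.7 m/s².
v = v₀ + at → t = (5 − 0) / 0.7 = 7.14 s
v² = v₀² + 2aΔx → Δx = (5² − 0²)/(2·0.7) = 17.9 m

Phase 2 (constant speed): v₀ = 5.00 m/s, a = 0 m/s².
v = v₀ + at = 5.00 + (0)(11.5) = 5.00 m/s
Δx = v₀t + ½at² = 5.00·11.5 + 0.5·0·11.5² = 57.5 m
Distance in phase 2 = 57.5 m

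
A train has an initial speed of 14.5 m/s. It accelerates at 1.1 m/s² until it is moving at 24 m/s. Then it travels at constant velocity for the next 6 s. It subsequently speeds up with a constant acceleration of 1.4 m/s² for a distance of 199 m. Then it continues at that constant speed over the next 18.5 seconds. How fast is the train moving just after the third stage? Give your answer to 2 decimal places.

33.66 m/s

Phase 1 (accelerating): v₀ = 14.5 m/s, a = 1.1 m/s².
v = v₀ + at → t = (24 − 14.5) / 1.1 = 8.64 s
v² = v₀² + 2aΔx → Δx = (24² − 14.5²)/(2·1.1) = 166 m

Phase 2 (constant speed): v₀ = 24.0 m/s, a = 0 m/s².
v = v₀ + at = 24.0 + (0)(6) = 24.0 m/s
Δx = v₀t + ½at² = 24.0·6 + 0.5·0·6² = 144 m

Phase 3 (accelerating): v₀ = 24.0 m/s, a = 1.4 m/s².
v² = v₀² + 2aΔx = 24.0² + 2·1.4·199 = 1130 → v = 33.7 m/s
t = (v − v₀)/a = (33.7 − 24.0)/1.4 = 6.90 s
Speed at end of phase 3 = 33.7 m/s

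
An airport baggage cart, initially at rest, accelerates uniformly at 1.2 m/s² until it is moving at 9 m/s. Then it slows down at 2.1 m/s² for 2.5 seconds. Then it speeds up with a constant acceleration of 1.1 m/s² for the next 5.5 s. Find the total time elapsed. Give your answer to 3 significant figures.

Phase 1 (accelerating): v₀ = 0 m/s, a = 1.2 m/s².
v = v₀ + at → t = (9 − 0) / 1.2 = 7.50 s
v² = v₀² + 2aΔx → Δx = (9² − 0²)/(2·1.2) = 33.8 m

Phase 2 (decelerating): v₀ = 9.00 m/s, a = -2.1 m/s².
v = v₀ + at = 9.00 + (-2.1)(2.5) = 3.75 m/s
Δx = v₀t + ½at² = 9.00·2.5 + 0.5·-2.1·2.5² = 15.9 m

Phase 3 (accelerating): v₀ = 3.75 m/s, a = 1.1 m/s².
v = v₀ + at = 3.75 + (1.1)(5.5) = 9.80 m/s
Δx = v₀t + ½at² = 3.75·5.5 + 0.5·1.1·5.5² = 37.3 m
Total time = 7.50 + 2.50 + 5.50 = 15.5 s

15.5 s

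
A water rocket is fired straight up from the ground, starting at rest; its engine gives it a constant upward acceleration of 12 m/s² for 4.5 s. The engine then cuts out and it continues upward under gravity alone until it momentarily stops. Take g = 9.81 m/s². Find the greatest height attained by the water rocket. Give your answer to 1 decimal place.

270.1 m

Phase 1 (powered ascent): v₀ = 0 m/s, a = 12 m/s².
v = v₀ + at = 0 + (12)(4.5) = 54.0 m/s
Δx = v₀t + ½at² = 0·4.5 + 0.5·12·4.5² = 122 m

Phase 2 (coasting upward): v₀ = 54.0 m/s, a = -9.81 m/s².
v = v₀ + at → t = (0 − 54.0) / -9.81 = 5.50 s
v² = v₀² + 2aΔx → Δx = (0² − 54.0²)/(2·-9.81) = 149 m
Maximum height = 122 + 149 = 270 m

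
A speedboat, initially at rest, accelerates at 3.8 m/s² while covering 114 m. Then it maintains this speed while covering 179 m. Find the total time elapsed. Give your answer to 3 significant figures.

Phase 1 (accelerating): v₀ = 0 m/s, a = 3.8 m/s².
v² = v₀² + 2aΔx = 0² + 2·3.8·114 = 866 → v = 29.4 m/s
t = (v − v₀)/a = (29.4 − 0)/3.8 = 7.75 s

Phase 2 (constant speed): v₀ = 29.4 m/s, a = 0 m/s².
Constant speed: t = d/v = 179/29.4 = 6.08 s
Total time = 7.75 + 6.08 = 13.8 s

13.8 s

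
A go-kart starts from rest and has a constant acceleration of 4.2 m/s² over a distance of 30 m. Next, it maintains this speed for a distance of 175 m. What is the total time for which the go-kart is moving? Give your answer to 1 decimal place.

14.8 s

Phase 1 (accelerating): v₀ = 0 m/s, a = 4.2 m/s².
v² = v₀² + 2aΔx = 0² + 2·4.2·30 = 252 → v = 15.9 m/s
t = (v − v₀)/a = (15.9 − 0)/4.2 = 3.78 s

Phase 2 (constant speed): v₀ = 15.9 m/s, a = 0 m/s².
Constant speed: t = d/v = 175/15.9 = 11.0 s
Total time = 3.78 + 11.0 = 14.8 s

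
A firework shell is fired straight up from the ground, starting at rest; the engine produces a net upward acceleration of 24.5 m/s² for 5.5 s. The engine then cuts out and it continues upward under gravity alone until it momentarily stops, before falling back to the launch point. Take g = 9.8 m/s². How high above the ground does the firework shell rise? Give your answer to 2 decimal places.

Phase 1 (powered ascent): v₀ = 0 m/s, a = 24.5 m/s².
v = v₀ + at = 0 + (24.5)(5.5) = 135 m/s
Δx = v₀t + ½at² = 0·5.5 + 0.5·24.5·5.5² = 371 m

Phase 2 (coasting upward): v₀ = 135 m/s, a = -9.8 m/s².
v = v₀ + at → t = (0 − 135) / -9.8 = 13.7 s
v² = v₀² + 2aΔx → Δx = (0² − 135²)/(2·-9.8) = 926 m
Maximum height = 371 + 926 = 1300 m

1296.97 m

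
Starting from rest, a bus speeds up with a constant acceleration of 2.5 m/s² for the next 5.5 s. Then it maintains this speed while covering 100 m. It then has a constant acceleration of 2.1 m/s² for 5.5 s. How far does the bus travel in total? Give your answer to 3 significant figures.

245 m

Phase 1 (accelerating): v₀ = 0 m/s, a = 2.5 m/s².
v = v₀ + at = 0 + (2.5)(5.5) = 13.8 m/s
Δx = v₀t + ½at² = 0·5.5 + 0.5·2.5·5.5² = 37.8 m

Phase 2 (constant speed): v₀ = 13.8 m/s, a = 0 m/s².
Constant speed: t = d/v = 100/13.8 = 7.27 s

Phase 3 (accelerating): v₀ = 13.8 m/s, a = 2.1 m/s².
v = v₀ + at = 13.8 + (2.1)(5.5) = 25.3 m/s
Δx = v₀t + ½at² = 13.8·5.5 + 0.5·2.1·5.5² = 107 m
Total distance = 37.8 + 100 + 107 = 245 m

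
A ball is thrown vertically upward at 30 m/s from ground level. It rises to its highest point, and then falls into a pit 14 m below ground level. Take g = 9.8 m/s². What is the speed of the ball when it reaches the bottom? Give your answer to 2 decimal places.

34.27 m/s

Phase 1 (rising): v₀ = 30.0 m/s, a = -9.8 m/s².
v = v₀ + at → t = (0 − 30.0) / -9.8 = 3.06 s
v² = v₀² + 2aΔx → Δx = (0² − 30.0²)/(2·-9.8) = 45.9 m

Phase 2 (falling): v₀ = 0 m/s, a = -9.8 m/s².
Falls 59.9 m from rest: t = √(2·59.9/9.8) = 3.50 s; v = g·t = 34.3 m/s.
Final speed = 34.3 m/s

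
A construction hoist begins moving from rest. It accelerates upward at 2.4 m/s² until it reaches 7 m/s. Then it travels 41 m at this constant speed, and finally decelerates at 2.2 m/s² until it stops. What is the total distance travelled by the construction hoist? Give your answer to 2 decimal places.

Phase 1 (accelerating): v₀ = 0 m/s, a = 2.4 m/s².
v = v₀ + at → t = (7 − 0) / 2.4 = 2.92 s
v² = v₀² + 2aΔx → Δx = (7² − 0²)/(2·2.4) = 10.2 m

Phase 2 (constant speed): v₀ = 7.00 m/s, a = 0 m/s².
Constant speed: t = d/v = 41/7.00 = 5.86 s

Phase 3 (decelerating): v₀ = 7.00 m/s, a = -2.2 m/s².
v = v₀ + at → t = (0 − 7.00) / -2.2 = 3.18 s
v² = v₀² + 2aΔx → Δx = (0² − 7.00²)/(2·-2.2) = 11.1 m
Total distance = 10.2 + 41.0 + 11.1 = 62.3 m

62.34 m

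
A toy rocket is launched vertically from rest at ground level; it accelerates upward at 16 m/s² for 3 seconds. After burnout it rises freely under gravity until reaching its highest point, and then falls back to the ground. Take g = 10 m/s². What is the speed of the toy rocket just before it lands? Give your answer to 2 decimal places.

61.19 m/s

Phase 1 (powered ascent): v₀ = 0 m/s, a = 16 m/s².
v = v₀ + at = 0 + (16)(3) = 48.0 m/s
Δx = v₀t + ½at² = 0·3 + 0.5·16·3² = 72.0 m

Phase 2 (coasting upward): v₀ = 48.0 m/s, a = -10 m/s².
v = v₀ + at → t = (0 − 48.0) / -10 = 4.80 s
v² = v₀² + 2aΔx → Δx = (0² − 48.0²)/(2·-10) = 115 m

Phase 3 (free fall): v₀ = 0 m/s, a = -10 m/s².
Falls 187 m from rest: t = √(2·187/10) = 6.12 s; v = g·t = 61.2 m/s.
Impact speed = 61.2 m/s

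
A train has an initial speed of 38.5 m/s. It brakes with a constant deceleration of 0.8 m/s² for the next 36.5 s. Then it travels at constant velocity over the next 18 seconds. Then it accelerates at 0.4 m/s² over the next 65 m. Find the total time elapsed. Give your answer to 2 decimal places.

Phase 1 (decelerating): v₀ = 38.5 m/s, a = -0.8 m/s².
v = v₀ + at = 38.5 + (-0.8)(36.5) = 9.30 m/s
Δx = v₀t + ½at² = 38.5·36.5 + 0.5·-0.8·36.5² = 872 m

Phase 2 (constant speed): v₀ = 9.30 m/s, a = 0 m/s².
v = v₀ + at = 9.30 + (0)(18) = 9.30 m/s
Δx = v₀t + ½at² = 9.30·18 + 0.5·0·18² = 167 m

Phase 3 (accelerating): v₀ = 9.30 m/s, a = 0.4 m/s².
v² = v₀² + 2aΔx = 9.30² + 2·0.4·65 = 138 → v = 11.8 m/s
t = (v − v₀)/a = (11.8 − 9.30)/0.4 = 6.17 s
Total time = 36.5 + 18.0 + 6.17 = 60.7 s

60.67 s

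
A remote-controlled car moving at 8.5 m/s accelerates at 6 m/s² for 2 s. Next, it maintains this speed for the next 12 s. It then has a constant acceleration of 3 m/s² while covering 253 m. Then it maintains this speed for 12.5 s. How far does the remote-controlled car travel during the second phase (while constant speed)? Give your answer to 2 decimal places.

Phase 1 (accelerating): v₀ = 8.50 m/s, a = 6 m/s².
v = v₀ + at = 8.50 + (6)(2) = 20.5 m/s
Δx = v₀t + ½at² = 8.50·2 + 0.5·6·2² = 29.0 m

Phase 2 (constant speed): v₀ = 20.5 m/s, a = 0 m/s².
v = v₀ + at = 20.5 + (0)(12) = 20.5 m/s
Δx = v₀t + ½at² = 20.5·12 + 0.5·0·12² = 246 m
Distance in phase 2 = 246 m

246.00 m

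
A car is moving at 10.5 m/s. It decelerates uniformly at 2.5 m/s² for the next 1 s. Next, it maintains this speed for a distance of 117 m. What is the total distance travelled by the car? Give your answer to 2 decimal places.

Phase 1 (decelerating): v₀ = 10.5 m/s, a = -2.5 m/s².
v = v₀ + at = 10.5 + (-2.5)(1) = 8.00 m/s
Δx = v₀t + ½at² = 10.5·1 + 0.5·-2.5·1² = 9.25 m

Phase 2 (constant speed): v₀ = 8.00 m/s, a = 0 m/s².
Constant speed: t = d/v = 117/8.00 = 14.6 s
Total distance = 9.25 + 117 = 126 m

126.25 m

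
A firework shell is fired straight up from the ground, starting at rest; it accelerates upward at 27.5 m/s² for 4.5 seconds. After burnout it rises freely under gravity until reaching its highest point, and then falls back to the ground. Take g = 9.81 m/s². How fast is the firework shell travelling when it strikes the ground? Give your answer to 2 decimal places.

Phase 1 (powered ascent): v₀ = 0 m/s, a = 27.5 m/s².
v = v₀ + at = 0 + (27.5)(4.5) = 124 m/s
Δx = v₀t + ½at² = 0·4.5 + 0.5·27.5·4.5² = 278 m

Phase 2 (coasting upward): v₀ = 124 m/s, a = -9.81 m/s².
v = v₀ + at → t = (0 − 124) / -9.81 = 12.6 s
v² = v₀² + 2aΔx → Δx = (0² − 124²)/(2·-9.81) = 781 m

Phase 3 (free fall): v₀ = 0 m/s, a = -9.81 m/s².
Falls 1060 m from rest: t = √(2·1060/9.81) = 14.7 s; v = g·t = 144 m/s.
Impact speed = 144 m/s

144.14 m/s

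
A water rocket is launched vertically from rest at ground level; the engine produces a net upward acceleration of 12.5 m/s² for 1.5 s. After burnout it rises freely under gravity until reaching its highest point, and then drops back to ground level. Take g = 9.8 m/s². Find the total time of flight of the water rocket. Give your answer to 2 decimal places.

5.97 s

Phase 1 (powered ascent): v₀ = 0 m/s, a = 12.5 m/s².
v = v₀ + at = 0 + (12.5)(1.5) = 18.8 m/s
Δx = v₀t + ½at² = 0·1.5 + 0.5·12.5·1.5² = 14.1 m

Phase 2 (coasting upward): v₀ = 18.8 m/s, a = -9.8 m/s².
v = v₀ + at → t = (0 − 18.8) / -9.8 = 1.91 s
v² = v₀² + 2aΔx → Δx = (0² − 18.8²)/(2·-9.8) = 17.9 m

Phase 3 (free fall): v₀ = 0 m/s, a = -9.8 m/s².
Falls 32.0 m from rest: t = √(2·32.0/9.8) = 2.56 s; v = g·t = 25.0 m/s.
Total time = 1.50 + 1.91 + 2.56 = 5.97 s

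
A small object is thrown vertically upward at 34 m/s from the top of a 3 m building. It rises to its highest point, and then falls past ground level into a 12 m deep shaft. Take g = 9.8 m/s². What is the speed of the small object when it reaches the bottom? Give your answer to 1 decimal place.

38.1 m/s

Phase 1 (rising): v₀ = 34.0 m/s, a = -9.8 m/s².
v = v₀ + at → t = (0 − 34.0) / -9.8 = 3.47 s
v² = v₀² + 2aΔx → Δx = (0² − 34.0²)/(2·-9.8) = 59.0 m

Phase 2 (falling): v₀ = 0 m/s, a = -9.8 m/s².
Falls 74.0 m from rest: t = √(2·74.0/9.8) = 3.89 s; v = g·t = 38.1 m/s.
Final speed = 38.1 m/s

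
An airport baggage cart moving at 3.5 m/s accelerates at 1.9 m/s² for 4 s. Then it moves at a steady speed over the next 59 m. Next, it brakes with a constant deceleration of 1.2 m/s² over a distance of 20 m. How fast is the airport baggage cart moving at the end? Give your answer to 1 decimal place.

8.7 m/s

Phase 1 (accelerating): v₀ = 3.50 m/s, a = 1.9 m/s².
v = v₀ + at = 3.50 + (1.9)(4) = 11.1 m/s
Δx = v₀t + ½at² = 3.50·4 + 0.5·1.9·4² = 29.2 m

Phase 2 (constant speed): v₀ = 11.1 m/s, a = 0 m/s².
Constant speed: t = d/v = 59/11.1 = 5.32 s

Phase 3 (decelerating): v₀ = 11.1 m/s, a = -1.2 m/s².
v² = v₀² + 2aΔx = 11.1² + 2·-1.2·20 = 75.2 → v = 8.67 m/s
t = (v − v₀)/a = (8.67 − 11.1)/-1.2 = 2.02 s
Final speed = 8.67 m/s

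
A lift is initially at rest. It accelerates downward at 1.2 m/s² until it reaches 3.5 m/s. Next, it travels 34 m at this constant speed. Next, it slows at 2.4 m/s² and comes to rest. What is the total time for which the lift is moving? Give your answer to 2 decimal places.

Phase 1 (accelerating): v₀ = 0 m/s, a = 1.2 m/s².
v = v₀ + at → t = (3.5 − 0) / 1.2 = 2.92 s
v² = v₀² + 2aΔx → Δx = (3.5² − 0²)/(2·1.2) = 5.10 m

Phase 2 (constant speed): v₀ = 3.50 m/s, a = 0 m/s².
Constant speed: t = d/v = 34/3.50 = 9.71 s

Phase 3 (decelerating): v₀ = 3.50 m/s, a = -2.4 m/s².
v = v₀ + at → t = (0 − 3.50) / -2.4 = 1.46 s
v² = v₀² + 2aΔx → Δx = (0² − 3.50²)/(2·-2.4) = 2.55 m
Total time = 2.92 + 9.71 + 1.46 = 14.1 s

14.09 s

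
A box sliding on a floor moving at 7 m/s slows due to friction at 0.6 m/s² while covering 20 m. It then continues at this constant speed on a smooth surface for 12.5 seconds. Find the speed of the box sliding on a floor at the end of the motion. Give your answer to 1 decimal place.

5.0 m/s

Phase 1 (decelerating): v₀ = 7.00 m/s, a = -0.6 m/s².
v² = v₀² + 2aΔx = 7.00² + 2·-0.6·20 = 25.0 → v = 5.00 m/s
t = (v − v₀)/a = (5.00 − 7.00)/-0.6 = 3.33 s

Phase 2 (constant speed): v₀ = 5.00 m/s, a = 0 m/s².
v = v₀ + at = 5.00 + (0)(12.5) = 5.00 m/s
Δx = v₀t + ½at² = 5.00·12.5 + 0.5·0·12.5² = 62.5 m
Final speed = 5.00 m/s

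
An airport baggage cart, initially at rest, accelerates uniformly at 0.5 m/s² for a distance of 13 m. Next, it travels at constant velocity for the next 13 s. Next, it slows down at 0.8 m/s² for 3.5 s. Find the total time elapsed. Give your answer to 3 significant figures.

Phase 1 (accelerating): v₀ = 0 m/s, a = 0.5 m/s².
v² = v₀² + 2aΔx = 0² + 2·0.5·13 = 13.0 → v = 3.61 m/s
t = (v − v₀)/a = (3.61 − 0)/0.5 = 7.21 s

Phase 2 (constant speed): v₀ = 3.61 m/s, a = 0 m/s².
v = v₀ + at = 3.61 + (0)(13) = 3.61 m/s
Δx = v₀t + ½at² = 3.61·13 + 0.5·0·13² = 46.9 m

Phase 3 (decelerating): v₀ = 3.61 m/s, a = -0.8 m/s².
v = v₀ + at = 3.61 + (-0.8)(3.5) = 0.806 m/s
Δx = v₀t + ½at² = 3.61·3.5 + 0.5·-0.8·3.5² = 7.72 m
Total time = 7.21 + 13.0 + 3.50 = 23.7 s

23.7 s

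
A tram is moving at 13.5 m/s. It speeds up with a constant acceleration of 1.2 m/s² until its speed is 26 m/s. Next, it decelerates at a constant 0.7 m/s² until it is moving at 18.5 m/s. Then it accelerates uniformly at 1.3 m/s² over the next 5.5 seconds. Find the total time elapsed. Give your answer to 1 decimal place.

Phase 1 (accelerating): v₀ = 13.5 m/s, a = 1.2 m/s².
v = v₀ + at → t = (26 − 13.5) / 1.2 = 10.4 s
v² = v₀² + 2aΔx → Δx = (26² − 13.5²)/(2·1.2) = 206 m

Phase 2 (decelerating): v₀ = 26.0 m/s, a = -0.7 m/s².
v = v₀ + at → t = (18.5 − 26.0) / -0.7 = 10.7 s
v² = v₀² + 2aΔx → Δx = (18.5² − 26.0²)/(2·-0.7) = 238 m

Phase 3 (accelerating): v₀ = 18.5 m/s, a = 1.3 m/s².
v = v₀ + at = 18.5 + (1.3)(5.5) = 25.6 m/s
Δx = v₀t + ½at² = 18.5·5.5 + 0.5·1.3·5.5² = 121 m
Total time = 10.4 + 10.7 + 5.50 = 26.6 s

26.6 s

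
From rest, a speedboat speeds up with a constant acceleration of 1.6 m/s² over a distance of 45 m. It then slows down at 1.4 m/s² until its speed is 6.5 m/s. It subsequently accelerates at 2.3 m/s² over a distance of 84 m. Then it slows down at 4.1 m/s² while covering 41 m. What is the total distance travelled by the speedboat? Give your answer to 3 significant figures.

206 m

Phase 1 (accelerating): v₀ = 0 m/s, a = 1.6 m/s².
v² = v₀² + 2aΔx = 0² + 2·1.6·45 = 144 → v = 12.0 m/s
t = (v − v₀)/a = (12.0 − 0)/1.6 = 7.50 s

Phase 2 (decelerating): v₀ = 12.0 m/s, a = -1.4 m/s².
v = v₀ + at → t = (6.5 − 12.0) / -1.4 = 3.93 s
v² = v₀² + 2aΔx → Δx = (6.5² − 12.0²)/(2·-1.4) = 36.3 m

Phase 3 (accelerating): v₀ = 6.50 m/s, a = 2.3 m/s².
v² = v₀² + 2aΔx = 6.50² + 2·2.3·84 = 429 → v = 20.7 m/s
t = (v − v₀)/a = (20.7 − 6.50)/2.3 = 6.18 s

Phase 4 (decelerating): v₀ = 20.7 m/s, a = -4.1 m/s².
v² = v₀² + 2aΔx = 20.7² + 2·-4.1·41 = 92.5 → v = 9.62 m/s
t = (v − v₀)/a = (9.62 − 20.7)/-4.1 = 2.70 s
Total distance = 45.0 + 36.3 + 84.0 + 41.0 = 206 m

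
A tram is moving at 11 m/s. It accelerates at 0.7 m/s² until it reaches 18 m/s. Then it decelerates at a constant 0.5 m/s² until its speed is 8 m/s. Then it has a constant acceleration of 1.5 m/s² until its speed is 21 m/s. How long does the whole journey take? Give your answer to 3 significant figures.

38.7 s

Phase 1 (accelerating): v₀ = 11.0 m/s, a = 0.7 m/s².
v = v₀ + at → t = (18 − 11.0) / 0.7 = 10.0 s
v² = v₀² + 2aΔx → Δx = (18² − 11.0²)/(2·0.7) = 145 m

Phase 2 (decelerating): v₀ = 18.0 m/s, a = -0.5 m/s².
v = v₀ + at → t = (8 − 18.0) / -0.5 = 20.0 s
v² = v₀² + 2aΔx → Δx = (8² − 18.0²)/(2·-0.5) = 260 m

Phase 3 (accelerating): v₀ = 8.00 m/s, a = 1.5 m/s².
v = v₀ + at → t = (21 − 8.00) / 1.5 = 8.67 s
v² = v₀² + 2aΔx → Δx = (21² − 8.00²)/(2·1.5) = 126 m
Total time = 10.0 + 20.0 + 8.67 = 38.7 s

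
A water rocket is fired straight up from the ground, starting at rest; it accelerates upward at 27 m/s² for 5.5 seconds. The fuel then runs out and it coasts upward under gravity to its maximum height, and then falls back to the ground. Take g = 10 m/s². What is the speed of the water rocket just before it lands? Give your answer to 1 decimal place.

Phase 1 (powered ascent): v₀ = 0 m/s, a = 27 m/s².
v = v₀ + at = 0 + (27)(5.5) = 148 m/s
Δx = v₀t + ½at² = 0·5.5 + 0.5·27·5.5² = 408 m

Phase 2 (coasting upward): v₀ = 148 m/s, a = -10 m/s².
v = v₀ + at → t = (0 − 148) / -10 = 14.8 s
v² = v₀² + 2aΔx → Δx = (0² − 148²)/(2·-10) = 1100 m

Phase 3 (free fall): v₀ = 0 m/s, a = -10 m/s².
Falls 1510 m from rest: t = √(2·1510/10) = 17.4 s; v = g·t = 174 m/s.
Impact speed = 174 m/s

173.8 m/s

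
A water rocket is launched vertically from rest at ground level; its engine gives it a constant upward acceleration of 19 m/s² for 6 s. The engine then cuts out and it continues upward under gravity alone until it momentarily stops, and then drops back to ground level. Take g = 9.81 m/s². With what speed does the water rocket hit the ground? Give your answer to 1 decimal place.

Phase 1 (powered ascent): v₀ = 0 m/s, a = 19 m/s².
v = v₀ + at = 0 + (19)(6) = 114 m/s
Δx = v₀t + ½at² = 0·6 + 0.5·19·6² = 342 m

Phase 2 (coasting upward): v₀ = 114 m/s, a = -9.81 m/s².
v = v₀ + at → t = (0 − 114) / -9.81 = 11.6 s
v² = v₀² + 2aΔx → Δx = (0² − 114²)/(2·-9.81) = 662 m

Phase 3 (free fall): v₀ = 0 m/s, a = -9.81 m/s².
Falls 1000 m from rest: t = √(2·1000/9.81) = 14.3 s; v = g·t = 140 m/s.
Impact speed = 140 m/s

140.4 m/s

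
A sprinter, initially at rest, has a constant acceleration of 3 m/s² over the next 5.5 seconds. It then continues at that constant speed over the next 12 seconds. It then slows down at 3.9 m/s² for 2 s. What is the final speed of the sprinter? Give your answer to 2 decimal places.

Phase 1 (accelerating): v₀ = 0 m/s, a = 3 m/s².
v = v₀ + at = 0 + (3)(5.5) = 16.5 m/s
Δx = v₀t + ½at² = 0·5.5 + 0.5·3·5.5² = 45.4 m

Phase 2 (constant speed): v₀ = 16.5 m/s, a = 0 m/s².
v = v₀ + at = 16.5 + (0)(12) = 16.5 m/s
Δx = v₀t + ½at² = 16.5·12 + 0.5·0·12² = 198 m

Phase 3 (decelerating): v₀ = 16.5 m/s, a = -3.9 m/s².
v = v₀ + at = 16.5 + (-3.9)(2) = 8.70 m/s
Δx = v₀t + ½at² = 16.5·2 + 0.5·-3.9·2² = 25.2 m
Final speed = 8.70 m/s

8.70 m/s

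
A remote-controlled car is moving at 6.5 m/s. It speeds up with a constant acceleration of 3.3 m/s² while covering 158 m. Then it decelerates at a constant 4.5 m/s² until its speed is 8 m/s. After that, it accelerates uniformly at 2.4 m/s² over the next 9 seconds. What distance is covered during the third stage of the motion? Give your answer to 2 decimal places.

169.20 m

Phase 1 (accelerating): v₀ = 6.50 m/s, a = 3.3 m/s².
v² = v₀² + 2aΔx = 6.50² + 2·3.3·158 = 1090 → v = 32.9 m/s
t = (v − v₀)/a = (32.9 − 6.50)/3.3 = 8.01 s

Phase 2 (decelerating): v₀ = 32.9 m/s, a = -4.5 m/s².
v = v₀ + at → t = (8 − 32.9) / -4.5 = 5.54 s
v² = v₀² + 2aΔx → Δx = (8² − 32.9²)/(2·-4.5) = 113 m

Phase 3 (accelerating): v₀ = 8.00 m/s, a = 2.4 m/s².
v = v₀ + at = 8.00 + (2.4)(9) = 29.6 m/s
Δx = v₀t + ½at² = 8.00·9 + 0.5·2.4·9² = 169 m
Distance in phase 3 = 169 m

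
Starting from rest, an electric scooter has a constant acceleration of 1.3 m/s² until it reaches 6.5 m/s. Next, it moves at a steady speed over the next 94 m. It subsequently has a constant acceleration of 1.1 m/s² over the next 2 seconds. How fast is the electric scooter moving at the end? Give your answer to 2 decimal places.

8.70 m/s

Phase 1 (accelerating): v₀ = 0 m/s, a = 1.3 m/s².
v = v₀ + at → t = (6.5 − 0) / 1.3 = 5.00 s
v² = v₀² + 2aΔx → Δx = (6.5² − 0²)/(2·1.3) = 16.2 m

Phase 2 (constant speed): v₀ = 6.50 m/s, a = 0 m/s².
Constant speed: t = d/v = 94/6.50 = 14.5 s

Phase 3 (accelerating): v₀ = 6.50 m/s, a = 1.1 m/s².
v = v₀ + at = 6.50 + (1.1)(2) = 8.70 m/s
Δx = v₀t + ½at² = 6.50·2 + 0.5·1.1·2² = 15.2 m
Final speed = 8.70 m/s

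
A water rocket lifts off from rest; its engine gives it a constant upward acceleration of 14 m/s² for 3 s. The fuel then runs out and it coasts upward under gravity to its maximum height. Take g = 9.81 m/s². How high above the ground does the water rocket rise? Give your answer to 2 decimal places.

Phase 1 (powered ascent): v₀ = 0 m/s, a = 14 m/s².
v = v₀ + at = 0 + (14)(3) = 42.0 m/s
Δx = v₀t + ½at² = 0·3 + 0.5·14·3² = 63.0 m

Phase 2 (coasting upward): v₀ = 42.0 m/s, a = -9.81 m/s².
v = v₀ + at → t = (0 − 42.0) / -9.81 = 4.28 s
v² = v₀² + 2aΔx → Δx = (0² − 42.0²)/(2·-9.81) = 89.9 m
Maximum height = 63.0 + 89.9 = 153 m

152.91 m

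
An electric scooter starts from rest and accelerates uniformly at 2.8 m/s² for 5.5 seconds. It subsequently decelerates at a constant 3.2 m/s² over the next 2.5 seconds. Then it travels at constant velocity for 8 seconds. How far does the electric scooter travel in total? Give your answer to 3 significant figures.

Phase 1 (accelerating): v₀ = 0 m/s, a = 2.8 m/s².
v = v₀ + at = 0 + (2.8)(5.5) = 15.4 m/s
Δx = v₀t + ½at² = 0·5.5 + 0.5·2.8·5.5² = 42.3 m

Phase 2 (decelerating): v₀ = 15.4 m/s, a = -3.2 m/s².
v = v₀ + at = 15.4 + (-3.2)(2.5) = 7.40 m/s
Δx = v₀t + ½at² = 15.4·2.5 + 0.5·-3.2·2.5² = 28.5 m

Phase 3 (constant speed): v₀ = 7.40 m/s, a = 0 m/s².
v = v₀ + at = 7.40 + (0)(8) = 7.40 m/s
Δx = v₀t + ½at² = 7.40·8 + 0.5·0·8² = 59.2 m
Total distance = 42.3 + 28.5 + 59.2 = 130 m

130 m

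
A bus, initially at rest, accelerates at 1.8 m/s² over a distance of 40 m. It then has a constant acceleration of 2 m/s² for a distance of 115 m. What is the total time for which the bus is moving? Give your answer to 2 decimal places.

Phase 1 (accelerating): v₀ = 0 m/s, a = 1.8 m/s².
v² = v₀² + 2aΔx = 0² + 2·1.8·40 = 144 → v = 12.0 m/s
t = (v − v₀)/a = (12.0 − 0)/1.8 = 6.67 s

Phase 2 (accelerating): v₀ = 12.0 m/s, a = 2 m/s².
v² = v₀² + 2aΔx = 12.0² + 2·2·115 = 604 → v = 24.6 m/s
t = (v − v₀)/a = (24.6 − 12.0)/2 = 6.29 s
Total time = 6.67 + 6.29 = 13.0 s

12.95 s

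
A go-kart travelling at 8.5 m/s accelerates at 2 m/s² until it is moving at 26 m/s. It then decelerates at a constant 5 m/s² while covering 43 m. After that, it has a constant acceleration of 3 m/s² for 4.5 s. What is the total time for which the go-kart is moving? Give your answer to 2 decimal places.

15.31 s

Phase 1 (accelerating): v₀ = 8.50 m/s, a = 2 m/s².
v = v₀ + at → t = (26 − 8.50) / 2 = 8.75 s
v² = v₀² + 2aΔx → Δx = (26² − 8.50²)/(2·2) = 151 m

Phase 2 (decelerating): v₀ = 26.0 m/s, a = -5 m/s².
v² = v₀² + 2aΔx = 26.0² + 2·-5·43 = 246 → v = 15.7 m/s
t = (v − v₀)/a = (15.7 − 26.0)/-5 = 2.06 s

Phase 3 (accelerating): v₀ = 15.7 m/s, a = 3 m/s².
v = v₀ + at = 15.7 + (3)(4.5) = 29.2 m/s
Δx = v₀t + ½at² = 15.7·4.5 + 0.5·3·4.5² = 101 m
Total time = 8.75 + 2.06 + 4.50 = 15.3 s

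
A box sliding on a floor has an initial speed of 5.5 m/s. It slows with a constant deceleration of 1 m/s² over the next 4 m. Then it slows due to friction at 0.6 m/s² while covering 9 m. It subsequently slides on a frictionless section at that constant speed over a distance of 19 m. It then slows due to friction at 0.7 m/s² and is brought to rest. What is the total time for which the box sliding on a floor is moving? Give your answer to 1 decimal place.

13.5 s

Phase 1 (decelerating): v₀ = 5.50 m/s, a = -1 m/s².
v² = v₀² + 2aΔx = 5.50² + 2·-1·4 = 22.2 → v = 4.72 m/s
t = (v − v₀)/a = (4.72 − 5.50)/-1 = 0.783 s

Phase 2 (decelerating): v₀ = 4.72 m/s, a = -0.6 m/s².
v² = v₀² + 2aΔx = 4.72² + 2·-0.6·9 = 11.4 → v = 3.38 m/s
t = (v − v₀)/a = (3.38 − 4.72)/-0.6 = 2.22 s

Phase 3 (constant speed): v₀ = 3.38 m/s, a = 0 m/s².
Constant speed: t = d/v = 19/3.38 = 5.62 s

Phase 4 (decelerating): v₀ = 3.38 m/s, a = -0.7 m/s².
v = v₀ + at → t = (0 − 3.38) / -0.7 = 4.83 s
v² = v₀² + 2aΔx → Δx = (0² − 3.38²)/(2·-0.7) = 8.18 m
Total time = 0.783 + 2.22 + 5.62 + 4.83 = 13.5 s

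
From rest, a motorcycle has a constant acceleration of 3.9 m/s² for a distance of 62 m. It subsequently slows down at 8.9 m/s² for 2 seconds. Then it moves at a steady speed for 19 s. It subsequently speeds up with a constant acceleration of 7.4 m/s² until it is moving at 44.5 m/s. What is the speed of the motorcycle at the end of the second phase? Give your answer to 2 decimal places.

Phase 1 (accelerating): v₀ = 0 m/s, a = 3.9 m/s².
v² = v₀² + 2aΔx = 0² + 2·3.9·62 = 484 → v = 22.0 m/s
t = (v − v₀)/a = (22.0 − 0)/3.9 = 5.64 s

Phase 2 (decelerating): v₀ = 22.0 m/s, a = -8.9 m/s².
v = v₀ + at = 22.0 + (-8.9)(2) = 4.19 m/s
Δx = v₀t + ½at² = 22.0·2 + 0.5·-8.9·2² = 26.2 m
Speed at end of phase 2 = 4.19 m/s

4.19 m/s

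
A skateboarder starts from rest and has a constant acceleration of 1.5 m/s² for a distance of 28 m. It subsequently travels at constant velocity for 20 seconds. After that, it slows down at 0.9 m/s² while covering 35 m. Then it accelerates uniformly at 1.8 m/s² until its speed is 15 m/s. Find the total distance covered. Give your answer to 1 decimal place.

303.0 m

Phase 1 (accelerating): v₀ = 0 m/s, a = 1.5 m/s².
v² = v₀² + 2aΔx = 0² + 2·1.5·28 = 84.0 → v = 9.17 m/s
t = (v − v₀)/a = (9.17 − 0)/1.5 = 6.11 s

Phase 2 (constant speed): v₀ = 9.17 m/s, a = 0 m/s².
v = v₀ + at = 9.17 + (0)(20) = 9.17 m/s
Δx = v₀t + ½at² = 9.17·20 + 0.5·0·20² = 183 m

Phase 3 (decelerating): v₀ = 9.17 m/s, a = -0.9 m/s².
v² = v₀² + 2aΔx = 9.17² + 2·-0.9·35 = 21.0 → v = 4.58 m/s
t = (v − v₀)/a = (4.58 − 9.17)/-0.9 = 5.09 s

Phase 4 (accelerating): v₀ = 4.58 m/s, a = 1.8 m/s².
v = v₀ + at → t = (15 − 4.58) / 1.8 = 5.79 s
v² = v₀² + 2aΔx → Δx = (15² − 4.58²)/(2·1.8) = 56.7 m
Total distance = 28.0 + 183 + 35.0 + 56.7 = 303 m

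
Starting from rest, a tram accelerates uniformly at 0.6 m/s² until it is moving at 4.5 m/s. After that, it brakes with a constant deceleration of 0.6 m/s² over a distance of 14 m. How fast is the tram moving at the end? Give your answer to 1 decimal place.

1.9 m/s

Phase 1 (accelerating): v₀ = 0 m/s, a = 0.6 m/s².
v = v₀ + at → t = (4.5 − 0) / 0.6 = 7.50 s
v² = v₀² + 2aΔx → Δx = (4.5² − 0²)/(2·0.6) = 16.9 m

Phase 2 (decelerating): v₀ = 4.50 m/s, a = -0.6 m/s².
v² = v₀² + 2aΔx = 4.50² + 2·-0.6·14 = 3.45 → v = 1.86 m/s
t = (v − v₀)/a = (1.86 − 4.50)/-0.6 = 4.40 s
Final speed = 1.86 m/s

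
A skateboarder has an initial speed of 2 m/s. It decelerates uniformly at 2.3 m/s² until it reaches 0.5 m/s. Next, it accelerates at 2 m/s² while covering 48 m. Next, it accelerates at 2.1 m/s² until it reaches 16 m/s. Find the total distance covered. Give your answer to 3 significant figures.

64.0 m

Phase 1 (decelerating): v₀ = 2.00 m/s, a = -2.3 m/s².
v = v₀ + at → t = (0.5 − 2.00) / -2.3 = 0.652 s
v² = v₀² + 2aΔx → Δx = (0.5² − 2.00²)/(2·-2.3) = 0.815 m

Phase 2 (accelerating): v₀ = 0.500 m/s, a = 2 m/s².
v² = v₀² + 2aΔx = 0.500² + 2·2·48 = 192 → v = 13.9 m/s
t = (v − v₀)/a = (13.9 − 0.500)/2 = 6.68 s

Phase 3 (accelerating): v₀ = 13.9 m/s, a = 2.1 m/s².
v = v₀ + at → t = (16 − 13.9) / 2.1 = 1.02 s
v² = v₀² + 2aΔx → Δx = (16² − 13.9²)/(2·2.1) = 15.2 m
Total distance = 0.815 + 48.0 + 15.2 = 64.0 m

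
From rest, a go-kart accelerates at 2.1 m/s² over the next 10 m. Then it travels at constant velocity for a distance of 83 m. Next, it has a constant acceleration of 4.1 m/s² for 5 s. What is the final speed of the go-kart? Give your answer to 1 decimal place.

27.0 m/s

Phase 1 (accelerating): v₀ = 0 m/s, a = 2.1 m/s².
v² = v₀² + 2aΔx = 0² + 2·2.1·10 = 42.0 → v = 6.48 m/s
t = (v − v₀)/a = (6.48 − 0)/2.1 = 3.09 s

Phase 2 (constant speed): v₀ = 6.48 m/s, a = 0 m/s².
Constant speed: t = d/v = 83/6.48 = 12.8 s

Phase 3 (accelerating): v₀ = 6.48 m/s, a = 4.1 m/s².
v = v₀ + at = 6.48 + (4.1)(5) = 27.0 m/s
Δx = v₀t + ½at² = 6.48·5 + 0.5·4.1·5² = 83.7 m
Final speed = 27.0 m/s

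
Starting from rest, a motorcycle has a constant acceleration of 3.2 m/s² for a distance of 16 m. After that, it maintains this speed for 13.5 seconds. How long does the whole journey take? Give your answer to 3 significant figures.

Phase 1 (accelerating): v₀ = 0 m/s, a = 3.2 m/s².
v² = v₀² + 2aΔx = 0² + 2·3.2·16 = 102 → v = 10.1 m/s
t = (v − v₀)/a = (10.1 − 0)/3.2 = 3.16 s

Phase 2 (constant speed): v₀ = 10.1 m/s, a = 0 m/s².
v = v₀ + at = 10.1 + (0)(13.5) = 10.1 m/s
Δx = v₀t + ½at² = 10.1·13.5 + 0.5·0·13.5² = 137 m
Total time = 3.16 + 13.5 = 16.7 s

16.7 s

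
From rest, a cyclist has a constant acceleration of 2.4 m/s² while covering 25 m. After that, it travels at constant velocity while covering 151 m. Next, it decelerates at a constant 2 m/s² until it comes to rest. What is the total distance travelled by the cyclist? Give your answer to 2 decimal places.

Phase 1 (accelerating): v₀ = 0 m/s, a = 2.4 m/s².
v² = v₀² + 2aΔx = 0² + 2·2.4·25 = 120 → v = 11.0 m/s
t = (v − v₀)/a = (11.0 − 0)/2.4 = 4.56 s

Phase 2 (constant speed): v₀ = 11.0 m/s, a = 0 m/s².
Constant speed: t = d/v = 151/11.0 = 13.8 s

Phase 3 (decelerating): v₀ = 11.0 m/s, a = -2 m/s².
v = v₀ + at → t = (0 − 11.0) / -2 = 5.48 s
v² = v₀² + 2aΔx → Δx = (0² − 11.0²)/(2·-2) = 30.0 m
Total distance = 25.0 + 151 + 30.0 = 206 m

206.00 m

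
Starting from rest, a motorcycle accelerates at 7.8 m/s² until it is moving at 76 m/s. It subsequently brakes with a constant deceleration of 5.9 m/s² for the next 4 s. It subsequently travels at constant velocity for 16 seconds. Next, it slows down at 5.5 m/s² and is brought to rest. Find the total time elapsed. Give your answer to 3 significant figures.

39.3 s

Phase 1 (accelerating): v₀ = 0 m/s, a = 7.8 m/s².
v = v₀ + at → t = (76 − 0) / 7.8 = 9.74 s
v² = v₀² + 2aΔx → Δx = (76² − 0²)/(2·7.8) = 370 m

Phase 2 (decelerating): v₀ = 76.0 m/s, a = -5.9 m/s².
v = v₀ + at = 76.0 + (-5.9)(4) = 52.4 m/s
Δx = v₀t + ½at² = 76.0·4 + 0.5·-5.9·4² = 257 m

Phase 3 (constant speed): v₀ = 52.4 m/s, a = 0 m/s².
v = v₀ + at = 52.4 + (0)(16) = 52.4 m/s
Δx = v₀t + ½at² = 52.4·16 + 0.5·0·16² = 838 m

Phase 4 (decelerating): v₀ = 52.4 m/s, a = -5.5 m/s².
v = v₀ + at → t = (0 − 52.4) / -5.5 = 9.53 s
v² = v₀² + 2aΔx → Δx = (0² − 52.4²)/(2·-5.5) = 250 m
Total time = 9.74 + 4.00 + 16.0 + 9.53 = 39.3 s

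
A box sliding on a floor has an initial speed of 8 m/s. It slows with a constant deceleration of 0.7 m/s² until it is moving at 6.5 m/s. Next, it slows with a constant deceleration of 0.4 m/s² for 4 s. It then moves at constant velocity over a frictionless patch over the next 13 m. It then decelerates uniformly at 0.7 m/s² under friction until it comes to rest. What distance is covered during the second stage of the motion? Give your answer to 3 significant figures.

Phase 1 (decelerating): v₀ = 8.00 m/s, a = -0.7 m/s².
v = v₀ + at → t = (6.5 − 8.00) / -0.7 = 2.14 s
v² = v₀² + 2aΔx → Δx = (6.5² − 8.00²)/(2·-0.7) = 15.5 m

Phase 2 (decelerating): v₀ = 6.50 m/s, a = -0.4 m/s².
v = v₀ + at = 6.50 + (-0.4)(4) = 4.90 m/s
Δx = v₀t + ½at² = 6.50·4 + 0.5·-0.4·4² = 22.8 m
Distance in phase 2 = 22.8 m

22.8 m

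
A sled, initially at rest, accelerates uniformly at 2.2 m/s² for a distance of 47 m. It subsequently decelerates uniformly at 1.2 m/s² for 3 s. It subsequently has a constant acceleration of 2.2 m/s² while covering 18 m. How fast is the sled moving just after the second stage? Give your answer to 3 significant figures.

10.8 m/s

Phase 1 (accelerating): v₀ = 0 m/s, a = 2.2 m/s².
v² = v₀² + 2aΔx = 0² + 2·2.2·47 = 207 → v = 14.4 m/s
t = (v − v₀)/a = (14.4 − 0)/2.2 = 6.54 s

Phase 2 (decelerating): v₀ = 14.4 m/s, a = -1.2 m/s².
v = v₀ + at = 14.4 + (-1.2)(3) = 10.8 m/s
Δx = v₀t + ½at² = 14.4·3 + 0.5·-1.2·3² = 37.7 m
Speed at end of phase 2 = 10.8 m/s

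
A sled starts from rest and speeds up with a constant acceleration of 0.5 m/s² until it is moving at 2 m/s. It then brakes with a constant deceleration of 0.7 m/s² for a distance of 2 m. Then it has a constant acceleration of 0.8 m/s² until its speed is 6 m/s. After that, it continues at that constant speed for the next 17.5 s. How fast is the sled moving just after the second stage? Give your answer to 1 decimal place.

Phase 1 (accelerating): v₀ = 0 m/s, a = 0.5 m/s².
v = v₀ + at → t = (2 − 0) / 0.5 = 4.00 s
v² = v₀² + 2aΔx → Δx = (2² − 0²)/(2·0.5) = 4.00 m

Phase 2 (decelerating): v₀ = 2.00 m/s, a = -0.7 m/s².
v² = v₀² + 2aΔx = 2.00² + 2·-0.7·2 = 1.20 → v = 1.10 m/s
t = (v − v₀)/a = (1.10 − 2.00)/-0.7 = 1.29 s
Speed at end of phase 2 = 1.10 m/s

1.1 m/s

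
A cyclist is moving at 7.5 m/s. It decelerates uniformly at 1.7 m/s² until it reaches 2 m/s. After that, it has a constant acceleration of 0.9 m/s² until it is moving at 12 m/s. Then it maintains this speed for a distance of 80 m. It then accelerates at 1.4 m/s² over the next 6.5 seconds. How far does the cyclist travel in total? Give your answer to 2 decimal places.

280.72 m

Phase 1 (decelerating): v₀ = 7.50 m/s, a = -1.7 m/s².
v = v₀ + at → t = (2 − 7.50) / -1.7 = 3.24 s
v² = v₀² + 2aΔx → Δx = (2² − 7.50²)/(2·-1.7) = 15.4 m

Phase 2 (accelerating): v₀ = 2.00 m/s, a = 0.9 m/s².
v = v₀ + at → t = (12 − 2.00) / 0.9 = 11.1 s
v² = v₀² + 2aΔx → Δx = (12² − 2.00²)/(2·0.9) = 77.8 m

Phase 3 (constant speed): v₀ = 12.0 m/s, a = 0 m/s².
Constant speed: t = d/v = 80/12.0 = 6.67 s

Phase 4 (accelerating): v₀ = 12.0 m/s, a = 1.4 m/s².
v = v₀ + at = 12.0 + (1.4)(6.5) = 21.1 m/s
Δx = v₀t + ½at² = 12.0·6.5 + 0.5·1.4·6.5² = 108 m
Total distance = 15.4 + 77.8 + 80.0 + 108 = 281 m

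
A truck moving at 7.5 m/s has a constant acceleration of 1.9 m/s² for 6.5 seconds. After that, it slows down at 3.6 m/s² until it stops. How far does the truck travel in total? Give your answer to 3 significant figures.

144 m

Phase 1 (accelerating): v₀ = 7.50 m/s, a = 1.9 m/s².
v = v₀ + at = 7.50 + (1.9)(6.5) = 19.9 m/s
Δx = v₀t + ½at² = 7.50·6.5 + 0.5·1.9·6.5² = 88.9 m

Phase 2 (decelerating): v₀ = 19.9 m/s, a = -3.6 m/s².
v = v₀ + at → t = (0 − 19.9) / -3.6 = 5.51 s
v² = v₀² + 2aΔx → Δx = (0² − 19.9²)/(2·-3.6) = 54.7 m
Total distance = 88.9 + 54.7 = 144 m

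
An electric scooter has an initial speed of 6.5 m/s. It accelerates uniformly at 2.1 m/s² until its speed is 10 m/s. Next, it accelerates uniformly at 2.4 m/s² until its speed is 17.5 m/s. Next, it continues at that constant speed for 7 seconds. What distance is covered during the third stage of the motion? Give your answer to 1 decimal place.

122.5 m

Phase 1 (accelerating): v₀ = 6.50 m/s, a = 2.1 m/s².
v = v₀ + at → t = (10 − 6.50) / 2.1 = 1.67 s
v² = v₀² + 2aΔx → Δx = (10² − 6.50²)/(2·2.1) = 13.8 m

Phase 2 (accelerating): v₀ = 10.0 m/s, a = 2.4 m/s².
v = v₀ + at → t = (17.5 − 10.0) / 2.4 = 3.12 s
v² = v₀² + 2aΔx → Δx = (17.5² − 10.0²)/(2·2.4) = 43.0 m

Phase 3 (constant speed): v₀ = 17.5 m/s, a = 0 m/s².
v = v₀ + at = 17.5 + (0)(7) = 17.5 m/s
Δx = v₀t + ½at² = 17.5·7 + 0.5·0·7² = 122 m
Distance in phase 3 = 122 m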